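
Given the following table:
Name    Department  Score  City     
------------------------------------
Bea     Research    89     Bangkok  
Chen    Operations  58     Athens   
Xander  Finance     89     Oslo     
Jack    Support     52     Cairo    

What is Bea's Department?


Row 1: Bea
Department = Research

ANSWER: Research


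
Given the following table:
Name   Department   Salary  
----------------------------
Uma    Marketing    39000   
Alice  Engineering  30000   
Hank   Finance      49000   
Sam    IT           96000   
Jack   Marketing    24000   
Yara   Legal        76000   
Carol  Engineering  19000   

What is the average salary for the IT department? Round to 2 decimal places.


IT department members:
  Sam: 96000
Sum = 96000
Count = 1
Average = 96000 / 1 = 96000.00

ANSWER: 96000.00


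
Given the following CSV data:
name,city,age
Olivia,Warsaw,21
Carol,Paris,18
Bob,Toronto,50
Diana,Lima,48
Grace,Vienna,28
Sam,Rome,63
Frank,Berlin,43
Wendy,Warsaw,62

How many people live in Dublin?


Scanning city column for 'Dublin':
Total matches: 0

ANSWER: 0


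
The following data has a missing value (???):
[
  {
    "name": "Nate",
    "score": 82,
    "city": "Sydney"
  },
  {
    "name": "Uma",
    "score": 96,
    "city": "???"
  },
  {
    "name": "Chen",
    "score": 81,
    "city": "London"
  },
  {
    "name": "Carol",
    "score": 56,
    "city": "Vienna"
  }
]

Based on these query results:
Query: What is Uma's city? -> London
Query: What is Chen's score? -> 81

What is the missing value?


The missing value is Uma's city
From query: Uma's city = London

ANSWER: London


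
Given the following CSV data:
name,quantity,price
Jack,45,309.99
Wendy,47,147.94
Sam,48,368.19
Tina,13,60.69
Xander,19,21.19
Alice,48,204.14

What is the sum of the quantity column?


Values in 'quantity' column:
  Row 1: 45
  Row 2: 47
  Row 3: 48
  Row 4: 13
  Row 5: 19
  Row 6: 48
Sum = 45 + 47 + 48 + 13 + 19 + 48 = 220

ANSWER: 220


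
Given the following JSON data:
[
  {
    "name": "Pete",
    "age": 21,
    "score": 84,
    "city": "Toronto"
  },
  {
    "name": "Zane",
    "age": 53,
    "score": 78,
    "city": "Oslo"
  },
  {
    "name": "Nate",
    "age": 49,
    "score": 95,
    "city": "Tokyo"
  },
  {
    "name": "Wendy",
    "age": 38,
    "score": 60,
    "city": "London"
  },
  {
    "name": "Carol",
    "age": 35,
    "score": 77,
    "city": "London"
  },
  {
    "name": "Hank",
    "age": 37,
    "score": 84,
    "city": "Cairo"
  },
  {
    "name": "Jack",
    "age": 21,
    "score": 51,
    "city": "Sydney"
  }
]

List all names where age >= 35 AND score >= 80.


Checking both conditions:
  Pete (age=21, score=84) -> no
  Zane (age=53, score=78) -> no
  Nate (age=49, score=95) -> YES
  Wendy (age=38, score=60) -> no
  Carol (age=35, score=77) -> no
  Hank (age=37, score=84) -> YES
  Jack (age=21, score=51) -> no


ANSWER: Nate, Hank


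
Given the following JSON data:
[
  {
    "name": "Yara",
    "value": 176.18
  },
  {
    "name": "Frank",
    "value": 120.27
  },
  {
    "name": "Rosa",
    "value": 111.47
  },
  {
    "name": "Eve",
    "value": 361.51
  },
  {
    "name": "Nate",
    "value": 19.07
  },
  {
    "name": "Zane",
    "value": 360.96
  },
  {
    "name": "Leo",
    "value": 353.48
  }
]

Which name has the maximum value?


Comparing values:
  Yara: 176.18
  Frank: 120.27
  Rosa: 111.47
  Eve: 361.51
  Nate: 19.07
  Zane: 360.96
  Leo: 353.48
Maximum: Eve (361.51)

ANSWER: Eve


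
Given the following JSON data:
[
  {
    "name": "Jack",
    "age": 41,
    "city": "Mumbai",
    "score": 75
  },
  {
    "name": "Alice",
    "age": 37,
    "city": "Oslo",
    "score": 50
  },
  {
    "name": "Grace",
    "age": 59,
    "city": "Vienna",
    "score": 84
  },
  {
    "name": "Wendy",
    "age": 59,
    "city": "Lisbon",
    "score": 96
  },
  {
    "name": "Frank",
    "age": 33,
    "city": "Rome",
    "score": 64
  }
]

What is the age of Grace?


Looking up record where name = Grace
Record index: 2
Field 'age' = 59

ANSWER: 59


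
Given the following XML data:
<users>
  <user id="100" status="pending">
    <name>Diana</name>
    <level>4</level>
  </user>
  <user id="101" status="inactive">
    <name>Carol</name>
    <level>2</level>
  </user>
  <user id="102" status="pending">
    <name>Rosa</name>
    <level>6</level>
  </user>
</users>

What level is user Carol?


Finding user: Carol
<level>2</level>

ANSWER: 2


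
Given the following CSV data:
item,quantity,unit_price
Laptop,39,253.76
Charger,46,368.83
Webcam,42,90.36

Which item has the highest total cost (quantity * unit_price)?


Computing row totals:
  Laptop: 9896.64
  Charger: 16966.18
  Webcam: 3795.12
Maximum: Charger (16966.18)

ANSWER: Charger


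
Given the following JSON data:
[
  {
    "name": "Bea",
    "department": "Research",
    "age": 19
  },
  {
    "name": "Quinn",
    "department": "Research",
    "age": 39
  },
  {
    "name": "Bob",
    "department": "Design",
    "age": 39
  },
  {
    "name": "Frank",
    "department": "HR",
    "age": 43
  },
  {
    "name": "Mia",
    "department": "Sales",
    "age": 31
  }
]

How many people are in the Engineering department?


Scanning records for department = Engineering
  No matches found
Count: 0

ANSWER: 0


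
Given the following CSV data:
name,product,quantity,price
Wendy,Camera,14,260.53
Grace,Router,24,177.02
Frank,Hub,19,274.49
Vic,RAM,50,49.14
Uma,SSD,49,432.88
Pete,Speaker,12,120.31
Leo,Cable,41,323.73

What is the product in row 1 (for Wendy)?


Row 1: Wendy
Column 'product' = Camera

ANSWER: Camera


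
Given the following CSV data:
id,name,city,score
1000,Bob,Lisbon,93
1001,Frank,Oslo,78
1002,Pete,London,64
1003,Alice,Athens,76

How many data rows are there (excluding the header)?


Counting rows (excluding header):
Header: id,name,city,score
Data rows: 4

ANSWER: 4


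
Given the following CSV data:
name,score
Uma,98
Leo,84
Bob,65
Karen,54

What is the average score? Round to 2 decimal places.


Scores: 98, 84, 65, 54
Sum = 301
Count = 4
Average = 301 / 4 = 75.25

ANSWER: 75.25


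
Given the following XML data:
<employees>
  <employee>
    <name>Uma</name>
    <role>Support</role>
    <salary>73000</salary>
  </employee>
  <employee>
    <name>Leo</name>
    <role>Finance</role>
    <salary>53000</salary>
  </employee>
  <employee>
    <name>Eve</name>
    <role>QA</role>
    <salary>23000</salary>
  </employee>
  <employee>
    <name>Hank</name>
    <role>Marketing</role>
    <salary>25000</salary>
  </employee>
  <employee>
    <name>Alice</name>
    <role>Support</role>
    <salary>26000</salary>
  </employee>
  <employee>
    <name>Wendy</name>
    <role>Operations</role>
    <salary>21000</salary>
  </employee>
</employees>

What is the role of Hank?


Searching for <employee> with <name>Hank</name>
Found at position 4
<role>Marketing</role>

ANSWER: Marketing


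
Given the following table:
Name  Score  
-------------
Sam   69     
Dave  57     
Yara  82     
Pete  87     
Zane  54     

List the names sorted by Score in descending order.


Sorting by Score (descending):
  Pete: 87
  Yara: 82
  Sam: 69
  Dave: 57
  Zane: 54


ANSWER: Pete, Yara, Sam, Dave, Zane


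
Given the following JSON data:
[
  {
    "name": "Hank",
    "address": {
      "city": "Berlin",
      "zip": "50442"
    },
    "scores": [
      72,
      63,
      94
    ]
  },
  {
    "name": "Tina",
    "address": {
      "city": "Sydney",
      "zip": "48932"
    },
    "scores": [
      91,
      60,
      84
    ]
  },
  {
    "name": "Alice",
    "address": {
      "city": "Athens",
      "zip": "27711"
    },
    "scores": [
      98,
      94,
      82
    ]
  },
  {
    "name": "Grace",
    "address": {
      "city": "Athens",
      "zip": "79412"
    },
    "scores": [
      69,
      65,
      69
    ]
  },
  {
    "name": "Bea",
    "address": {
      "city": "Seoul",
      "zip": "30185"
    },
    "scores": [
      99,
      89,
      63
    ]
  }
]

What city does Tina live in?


Path: records[1].address.city
Value: Sydney

ANSWER: Sydney


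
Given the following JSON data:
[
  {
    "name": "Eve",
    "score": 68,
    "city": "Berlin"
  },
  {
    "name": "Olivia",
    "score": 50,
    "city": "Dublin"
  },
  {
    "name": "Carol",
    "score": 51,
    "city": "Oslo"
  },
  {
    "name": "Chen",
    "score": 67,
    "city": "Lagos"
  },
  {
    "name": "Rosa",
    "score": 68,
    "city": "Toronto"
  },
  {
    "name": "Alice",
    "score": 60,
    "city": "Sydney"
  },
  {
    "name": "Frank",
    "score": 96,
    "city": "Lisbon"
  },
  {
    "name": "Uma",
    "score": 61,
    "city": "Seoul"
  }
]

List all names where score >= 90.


Filtering records where score >= 90:
  Eve (score=68) -> no
  Olivia (score=50) -> no
  Carol (score=51) -> no
  Chen (score=67) -> no
  Rosa (score=68) -> no
  Alice (score=60) -> no
  Frank (score=96) -> YES
  Uma (score=61) -> no


ANSWER: Frank


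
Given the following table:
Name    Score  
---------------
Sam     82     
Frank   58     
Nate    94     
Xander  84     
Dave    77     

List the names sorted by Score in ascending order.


Sorting by Score (ascending):
  Frank: 58
  Dave: 77
  Sam: 82
  Xander: 84
  Nate: 94


ANSWER: Frank, Dave, Sam, Xander, Nate


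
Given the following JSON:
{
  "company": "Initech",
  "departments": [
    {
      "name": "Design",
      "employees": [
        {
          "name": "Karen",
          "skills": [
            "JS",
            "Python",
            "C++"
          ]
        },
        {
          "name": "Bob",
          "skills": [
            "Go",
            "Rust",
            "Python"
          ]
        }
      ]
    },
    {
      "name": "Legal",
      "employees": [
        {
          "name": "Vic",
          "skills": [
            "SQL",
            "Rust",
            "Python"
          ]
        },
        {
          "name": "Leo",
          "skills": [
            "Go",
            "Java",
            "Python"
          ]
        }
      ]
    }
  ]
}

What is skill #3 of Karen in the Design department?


Path: departments[0].employees[0].skills[2]
Value: C++

ANSWER: C++


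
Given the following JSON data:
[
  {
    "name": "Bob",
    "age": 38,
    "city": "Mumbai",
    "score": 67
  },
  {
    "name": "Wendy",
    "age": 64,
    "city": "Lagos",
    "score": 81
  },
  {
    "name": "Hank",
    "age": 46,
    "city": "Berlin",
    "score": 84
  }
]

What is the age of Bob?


Looking up record where name = Bob
Record index: 0
Field 'age' = 38

ANSWER: 38


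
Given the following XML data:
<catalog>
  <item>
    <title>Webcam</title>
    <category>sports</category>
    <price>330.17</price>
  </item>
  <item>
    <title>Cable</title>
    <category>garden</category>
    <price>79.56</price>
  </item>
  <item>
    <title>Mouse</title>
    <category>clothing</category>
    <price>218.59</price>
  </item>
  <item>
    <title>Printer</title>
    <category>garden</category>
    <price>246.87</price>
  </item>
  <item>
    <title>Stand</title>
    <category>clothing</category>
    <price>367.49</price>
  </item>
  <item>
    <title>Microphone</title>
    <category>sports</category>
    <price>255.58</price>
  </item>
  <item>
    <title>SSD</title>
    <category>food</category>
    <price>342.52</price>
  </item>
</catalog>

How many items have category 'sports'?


Scanning <item> elements for <category>sports</category>:
  Item 1: Webcam -> MATCH
  Item 6: Microphone -> MATCH
Count: 2

ANSWER: 2


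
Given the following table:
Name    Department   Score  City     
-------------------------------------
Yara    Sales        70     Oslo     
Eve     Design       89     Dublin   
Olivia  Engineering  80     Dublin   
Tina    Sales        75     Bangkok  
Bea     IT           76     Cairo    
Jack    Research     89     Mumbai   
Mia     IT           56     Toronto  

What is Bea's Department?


Row 5: Bea
Department = IT

ANSWER: IT


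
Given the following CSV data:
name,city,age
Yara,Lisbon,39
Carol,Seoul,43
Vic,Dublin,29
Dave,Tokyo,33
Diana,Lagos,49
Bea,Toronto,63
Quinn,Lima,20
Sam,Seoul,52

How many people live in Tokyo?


Scanning city column for 'Tokyo':
  Row 4: Dave -> MATCH
Total matches: 1

ANSWER: 1


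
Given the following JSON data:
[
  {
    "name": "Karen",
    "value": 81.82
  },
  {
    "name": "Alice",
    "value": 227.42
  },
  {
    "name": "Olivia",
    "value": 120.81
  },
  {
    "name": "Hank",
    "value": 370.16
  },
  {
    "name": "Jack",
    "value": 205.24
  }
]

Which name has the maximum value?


Comparing values:
  Karen: 81.82
  Alice: 227.42
  Olivia: 120.81
  Hank: 370.16
  Jack: 205.24
Maximum: Hank (370.16)

ANSWER: Hank


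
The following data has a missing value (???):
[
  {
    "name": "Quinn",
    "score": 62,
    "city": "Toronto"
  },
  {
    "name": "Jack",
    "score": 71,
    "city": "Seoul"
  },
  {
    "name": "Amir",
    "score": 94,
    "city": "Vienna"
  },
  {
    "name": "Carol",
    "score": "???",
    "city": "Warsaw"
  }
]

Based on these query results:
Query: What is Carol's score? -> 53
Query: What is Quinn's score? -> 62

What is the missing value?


The missing value is Carol's score
From query: Carol's score = 53

ANSWER: 53


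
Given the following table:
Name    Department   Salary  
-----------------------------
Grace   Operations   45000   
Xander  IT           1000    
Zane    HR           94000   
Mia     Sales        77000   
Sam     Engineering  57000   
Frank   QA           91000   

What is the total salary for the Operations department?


Operations department members:
  Grace: 45000
Total = 45000 = 45000

ANSWER: 45000


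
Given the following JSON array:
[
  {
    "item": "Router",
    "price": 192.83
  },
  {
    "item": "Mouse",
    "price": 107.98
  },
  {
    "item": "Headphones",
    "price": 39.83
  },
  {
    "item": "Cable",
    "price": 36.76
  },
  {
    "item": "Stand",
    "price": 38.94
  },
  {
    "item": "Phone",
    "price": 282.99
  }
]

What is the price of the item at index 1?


Array index 1 -> Mouse
price = 107.98

ANSWER: 107.98


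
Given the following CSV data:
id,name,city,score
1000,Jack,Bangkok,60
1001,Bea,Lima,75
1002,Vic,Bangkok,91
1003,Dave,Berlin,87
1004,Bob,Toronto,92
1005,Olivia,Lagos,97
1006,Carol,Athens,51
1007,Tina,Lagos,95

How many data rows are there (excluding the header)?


Counting rows (excluding header):
Header: id,name,city,score
Data rows: 8

ANSWER: 8


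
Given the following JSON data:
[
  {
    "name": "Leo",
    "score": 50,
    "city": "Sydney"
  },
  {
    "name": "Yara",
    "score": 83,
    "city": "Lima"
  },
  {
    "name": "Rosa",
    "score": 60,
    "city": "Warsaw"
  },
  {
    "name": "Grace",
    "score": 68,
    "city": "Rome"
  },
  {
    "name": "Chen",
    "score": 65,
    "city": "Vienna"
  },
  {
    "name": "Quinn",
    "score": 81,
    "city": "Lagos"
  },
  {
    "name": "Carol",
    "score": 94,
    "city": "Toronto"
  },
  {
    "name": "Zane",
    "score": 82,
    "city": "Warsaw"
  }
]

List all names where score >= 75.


Filtering records where score >= 75:
  Leo (score=50) -> no
  Yara (score=83) -> YES
  Rosa (score=60) -> no
  Grace (score=68) -> no
  Chen (score=65) -> no
  Quinn (score=81) -> YES
  Carol (score=94) -> YES
  Zane (score=82) -> YES


ANSWER: Yara, Quinn, Carol, Zane


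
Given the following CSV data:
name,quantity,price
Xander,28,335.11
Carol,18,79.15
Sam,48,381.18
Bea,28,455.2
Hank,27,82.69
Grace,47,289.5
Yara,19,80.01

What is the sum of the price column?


Values in 'price' column:
  Row 1: 335.11
  Row 2: 79.15
  Row 3: 381.18
  Row 4: 455.2
  Row 5: 82.69
  Row 6: 289.5
  Row 7: 80.01
Sum = 335.11 + 79.15 + 381.18 + 455.2 + 82.69 + 289.5 + 80.01 = 1702.84

ANSWER: 1702.84


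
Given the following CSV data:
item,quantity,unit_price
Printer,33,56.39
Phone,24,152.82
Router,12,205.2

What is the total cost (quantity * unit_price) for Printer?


Row: Printer
quantity = 33
unit_price = 56.39
total = 33 * 56.39 = 1860.87

ANSWER: 1860.87


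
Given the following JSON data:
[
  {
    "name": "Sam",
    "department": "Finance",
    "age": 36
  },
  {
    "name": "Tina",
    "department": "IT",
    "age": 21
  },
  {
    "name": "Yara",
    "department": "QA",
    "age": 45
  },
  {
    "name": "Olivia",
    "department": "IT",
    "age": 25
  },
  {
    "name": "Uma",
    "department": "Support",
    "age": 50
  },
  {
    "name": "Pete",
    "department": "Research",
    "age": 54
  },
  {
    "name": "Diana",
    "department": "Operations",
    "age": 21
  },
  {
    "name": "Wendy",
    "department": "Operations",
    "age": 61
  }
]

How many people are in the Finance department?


Scanning records for department = Finance
  Record 0: Sam
Count: 1

ANSWER: 1


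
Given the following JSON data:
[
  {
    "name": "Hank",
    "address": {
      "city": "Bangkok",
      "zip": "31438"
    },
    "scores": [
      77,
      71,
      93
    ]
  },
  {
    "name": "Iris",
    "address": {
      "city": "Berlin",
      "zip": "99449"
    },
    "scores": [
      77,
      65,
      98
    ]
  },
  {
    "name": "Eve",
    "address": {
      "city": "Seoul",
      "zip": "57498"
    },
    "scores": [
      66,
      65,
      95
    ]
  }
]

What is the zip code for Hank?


Path: records[0].address.zip
Value: 31438

ANSWER: 31438


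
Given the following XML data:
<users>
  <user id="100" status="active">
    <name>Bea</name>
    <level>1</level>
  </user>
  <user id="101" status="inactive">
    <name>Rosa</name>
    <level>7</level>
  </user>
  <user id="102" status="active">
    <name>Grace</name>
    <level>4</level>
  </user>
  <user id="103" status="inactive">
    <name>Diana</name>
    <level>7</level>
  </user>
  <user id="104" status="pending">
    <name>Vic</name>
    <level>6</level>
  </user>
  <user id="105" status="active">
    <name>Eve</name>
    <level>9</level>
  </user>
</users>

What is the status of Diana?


Finding user with name = Diana
user id="103" status="inactive"

ANSWER: inactive


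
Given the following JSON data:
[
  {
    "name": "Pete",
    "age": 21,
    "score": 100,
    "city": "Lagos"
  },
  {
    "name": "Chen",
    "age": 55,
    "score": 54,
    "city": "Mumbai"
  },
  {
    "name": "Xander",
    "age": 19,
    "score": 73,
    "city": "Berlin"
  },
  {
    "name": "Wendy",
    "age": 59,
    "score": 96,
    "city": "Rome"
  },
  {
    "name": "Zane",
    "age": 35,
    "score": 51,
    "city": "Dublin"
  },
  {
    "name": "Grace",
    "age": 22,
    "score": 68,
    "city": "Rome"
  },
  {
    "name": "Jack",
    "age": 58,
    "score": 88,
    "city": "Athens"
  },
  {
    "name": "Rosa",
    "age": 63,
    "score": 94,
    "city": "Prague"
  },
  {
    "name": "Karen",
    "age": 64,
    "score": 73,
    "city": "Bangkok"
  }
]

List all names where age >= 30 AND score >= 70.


Checking both conditions:
  Pete (age=21, score=100) -> no
  Chen (age=55, score=54) -> no
  Xander (age=19, score=73) -> no
  Wendy (age=59, score=96) -> YES
  Zane (age=35, score=51) -> no
  Grace (age=22, score=68) -> no
  Jack (age=58, score=88) -> YES
  Rosa (age=63, score=94) -> YES
  Karen (age=64, score=73) -> YES


ANSWER: Wendy, Jack, Rosa, Karen


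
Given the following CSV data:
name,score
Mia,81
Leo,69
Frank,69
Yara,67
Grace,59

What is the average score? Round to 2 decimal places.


Scores: 81, 69, 69, 67, 59
Sum = 345
Count = 5
Average = 345 / 5 = 69.00

ANSWER: 69.00


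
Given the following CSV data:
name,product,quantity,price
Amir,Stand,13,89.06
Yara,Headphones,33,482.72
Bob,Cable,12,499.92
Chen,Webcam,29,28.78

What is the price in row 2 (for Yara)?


Row 2: Yara
Column 'price' = 482.72

ANSWER: 482.72


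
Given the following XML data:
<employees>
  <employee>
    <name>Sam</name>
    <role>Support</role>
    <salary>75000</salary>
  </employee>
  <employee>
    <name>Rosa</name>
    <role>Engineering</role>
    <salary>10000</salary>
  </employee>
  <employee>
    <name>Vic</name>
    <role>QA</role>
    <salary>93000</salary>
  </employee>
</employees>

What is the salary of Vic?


Searching for <employee> with <name>Vic</name>
Found at position 3
<salary>93000</salary>

ANSWER: 93000


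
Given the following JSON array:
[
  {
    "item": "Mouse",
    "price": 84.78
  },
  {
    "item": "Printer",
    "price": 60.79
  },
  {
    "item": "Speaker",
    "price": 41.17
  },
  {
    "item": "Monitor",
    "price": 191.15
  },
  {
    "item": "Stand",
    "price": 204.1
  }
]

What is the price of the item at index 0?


Array index 0 -> Mouse
price = 84.78

ANSWER: 84.78


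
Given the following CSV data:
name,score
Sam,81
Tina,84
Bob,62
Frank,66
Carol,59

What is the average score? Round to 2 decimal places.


Scores: 81, 84, 62, 66, 59
Sum = 352
Count = 5
Average = 352 / 5 = 70.40

ANSWER: 70.40


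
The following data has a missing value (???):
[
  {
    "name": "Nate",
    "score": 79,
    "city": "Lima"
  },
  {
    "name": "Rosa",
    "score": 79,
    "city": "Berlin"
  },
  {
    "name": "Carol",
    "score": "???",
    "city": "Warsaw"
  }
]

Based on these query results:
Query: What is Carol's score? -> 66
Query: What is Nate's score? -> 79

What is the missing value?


The missing value is Carol's score
From query: Carol's score = 66

ANSWER: 66


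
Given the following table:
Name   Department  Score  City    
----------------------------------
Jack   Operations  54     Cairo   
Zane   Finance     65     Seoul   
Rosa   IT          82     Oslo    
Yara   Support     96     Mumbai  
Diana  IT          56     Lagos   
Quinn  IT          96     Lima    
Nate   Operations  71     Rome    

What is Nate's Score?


Row 7: Nate
Score = 71

ANSWER: 71


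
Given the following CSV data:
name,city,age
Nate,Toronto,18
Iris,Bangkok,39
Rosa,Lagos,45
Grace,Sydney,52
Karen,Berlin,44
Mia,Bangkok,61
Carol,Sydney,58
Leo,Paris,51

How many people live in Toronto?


Scanning city column for 'Toronto':
  Row 1: Nate -> MATCH
Total matches: 1

ANSWER: 1


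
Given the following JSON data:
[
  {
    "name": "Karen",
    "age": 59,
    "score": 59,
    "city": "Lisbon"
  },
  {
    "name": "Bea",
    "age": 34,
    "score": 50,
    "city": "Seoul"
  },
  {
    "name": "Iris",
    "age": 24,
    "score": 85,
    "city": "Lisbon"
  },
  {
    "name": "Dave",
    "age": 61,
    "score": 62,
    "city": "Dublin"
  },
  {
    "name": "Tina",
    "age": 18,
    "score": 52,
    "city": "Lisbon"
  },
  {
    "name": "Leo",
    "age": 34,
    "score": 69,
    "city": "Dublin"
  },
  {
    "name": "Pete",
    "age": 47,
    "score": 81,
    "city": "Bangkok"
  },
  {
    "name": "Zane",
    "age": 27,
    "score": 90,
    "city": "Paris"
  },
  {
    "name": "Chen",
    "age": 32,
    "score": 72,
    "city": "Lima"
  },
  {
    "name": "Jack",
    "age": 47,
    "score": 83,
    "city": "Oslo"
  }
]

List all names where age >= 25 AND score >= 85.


Checking both conditions:
  Karen (age=59, score=59) -> no
  Bea (age=34, score=50) -> no
  Iris (age=24, score=85) -> no
  Dave (age=61, score=62) -> no
  Tina (age=18, score=52) -> no
  Leo (age=34, score=69) -> no
  Pete (age=47, score=81) -> no
  Zane (age=27, score=90) -> YES
  Chen (age=32, score=72) -> no
  Jack (age=47, score=83) -> no


ANSWER: Zane


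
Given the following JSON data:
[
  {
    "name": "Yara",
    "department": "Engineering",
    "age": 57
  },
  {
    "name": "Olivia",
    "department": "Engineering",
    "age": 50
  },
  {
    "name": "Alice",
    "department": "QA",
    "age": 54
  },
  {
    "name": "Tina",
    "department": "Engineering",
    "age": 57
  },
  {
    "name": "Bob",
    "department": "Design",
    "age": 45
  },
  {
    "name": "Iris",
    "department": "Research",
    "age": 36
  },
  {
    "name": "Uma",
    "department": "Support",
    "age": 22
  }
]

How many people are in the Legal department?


Scanning records for department = Legal
  No matches found
Count: 0

ANSWER: 0


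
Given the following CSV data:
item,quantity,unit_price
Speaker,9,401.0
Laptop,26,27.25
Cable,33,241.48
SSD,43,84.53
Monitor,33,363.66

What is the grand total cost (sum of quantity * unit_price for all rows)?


Computing row totals:
  Speaker: 9 * 401.0 = 3609.0
  Laptop: 26 * 27.25 = 708.5
  Cable: 33 * 241.48 = 7968.84
  SSD: 43 * 84.53 = 3634.79
  Monitor: 33 * 363.66 = 12000.78
Grand total = 3609.0 + 708.5 + 7968.84 + 3634.79 + 12000.78 = 27921.91

ANSWER: 27921.91


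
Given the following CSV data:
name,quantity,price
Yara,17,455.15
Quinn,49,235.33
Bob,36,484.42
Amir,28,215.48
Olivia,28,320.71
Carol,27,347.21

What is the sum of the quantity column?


Values in 'quantity' column:
  Row 1: 17
  Row 2: 49
  Row 3: 36
  Row 4: 28
  Row 5: 28
  Row 6: 27
Sum = 17 + 49 + 36 + 28 + 28 + 27 = 185

ANSWER: 185


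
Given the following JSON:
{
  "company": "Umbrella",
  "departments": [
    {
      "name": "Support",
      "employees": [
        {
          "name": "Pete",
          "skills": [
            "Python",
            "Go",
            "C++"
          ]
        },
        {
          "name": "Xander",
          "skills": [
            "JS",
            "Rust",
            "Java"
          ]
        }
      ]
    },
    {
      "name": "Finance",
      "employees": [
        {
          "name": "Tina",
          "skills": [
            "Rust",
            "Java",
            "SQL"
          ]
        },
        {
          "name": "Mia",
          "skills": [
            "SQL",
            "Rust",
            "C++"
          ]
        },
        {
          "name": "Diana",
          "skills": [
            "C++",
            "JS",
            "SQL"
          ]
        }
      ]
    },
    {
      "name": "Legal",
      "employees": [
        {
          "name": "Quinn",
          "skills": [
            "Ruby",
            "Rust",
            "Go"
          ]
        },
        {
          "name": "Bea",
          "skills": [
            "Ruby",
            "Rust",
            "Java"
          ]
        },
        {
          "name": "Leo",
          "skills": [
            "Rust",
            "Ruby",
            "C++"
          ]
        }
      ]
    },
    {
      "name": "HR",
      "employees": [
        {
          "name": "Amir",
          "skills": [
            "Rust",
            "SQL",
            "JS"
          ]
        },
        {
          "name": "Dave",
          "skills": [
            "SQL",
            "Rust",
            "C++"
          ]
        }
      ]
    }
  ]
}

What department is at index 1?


Path: departments[1].name
Value: Finance

ANSWER: Finance


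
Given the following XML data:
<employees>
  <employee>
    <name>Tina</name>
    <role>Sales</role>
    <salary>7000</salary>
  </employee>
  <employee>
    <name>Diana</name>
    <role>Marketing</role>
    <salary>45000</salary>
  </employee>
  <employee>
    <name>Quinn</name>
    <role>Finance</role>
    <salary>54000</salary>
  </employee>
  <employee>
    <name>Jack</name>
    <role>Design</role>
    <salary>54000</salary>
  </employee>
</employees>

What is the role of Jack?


Searching for <employee> with <name>Jack</name>
Found at position 4
<role>Design</role>

ANSWER: Design


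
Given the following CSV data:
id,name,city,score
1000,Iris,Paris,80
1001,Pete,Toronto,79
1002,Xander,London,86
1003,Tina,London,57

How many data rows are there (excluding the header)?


Counting rows (excluding header):
Header: id,name,city,score
Data rows: 4

ANSWER: 4


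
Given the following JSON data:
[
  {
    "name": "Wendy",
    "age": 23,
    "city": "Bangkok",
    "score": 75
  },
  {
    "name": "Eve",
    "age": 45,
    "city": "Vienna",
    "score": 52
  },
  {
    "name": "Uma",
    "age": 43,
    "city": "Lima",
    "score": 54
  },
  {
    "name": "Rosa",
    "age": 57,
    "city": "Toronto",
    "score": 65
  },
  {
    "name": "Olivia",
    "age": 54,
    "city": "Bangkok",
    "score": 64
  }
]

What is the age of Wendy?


Looking up record where name = Wendy
Record index: 0
Field 'age' = 23

ANSWER: 23


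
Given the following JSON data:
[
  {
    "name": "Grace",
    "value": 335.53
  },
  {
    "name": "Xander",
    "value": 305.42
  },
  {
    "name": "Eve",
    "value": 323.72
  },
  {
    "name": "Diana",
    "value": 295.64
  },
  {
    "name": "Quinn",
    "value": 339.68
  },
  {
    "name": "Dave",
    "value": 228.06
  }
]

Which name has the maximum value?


Comparing values:
  Grace: 335.53
  Xander: 305.42
  Eve: 323.72
  Diana: 295.64
  Quinn: 339.68
  Dave: 228.06
Maximum: Quinn (339.68)

ANSWER: Quinn


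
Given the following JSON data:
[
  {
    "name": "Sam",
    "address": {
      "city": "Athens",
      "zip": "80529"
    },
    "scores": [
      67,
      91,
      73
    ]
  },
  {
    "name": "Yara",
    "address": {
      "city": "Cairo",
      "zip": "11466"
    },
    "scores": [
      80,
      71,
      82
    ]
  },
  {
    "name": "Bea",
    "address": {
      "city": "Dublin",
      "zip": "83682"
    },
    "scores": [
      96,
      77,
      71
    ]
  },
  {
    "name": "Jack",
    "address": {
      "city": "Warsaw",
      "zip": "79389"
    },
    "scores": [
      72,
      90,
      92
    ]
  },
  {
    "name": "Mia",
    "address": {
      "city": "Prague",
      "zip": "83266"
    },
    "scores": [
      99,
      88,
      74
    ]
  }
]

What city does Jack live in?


Path: records[3].address.city
Value: Warsaw

ANSWER: Warsaw


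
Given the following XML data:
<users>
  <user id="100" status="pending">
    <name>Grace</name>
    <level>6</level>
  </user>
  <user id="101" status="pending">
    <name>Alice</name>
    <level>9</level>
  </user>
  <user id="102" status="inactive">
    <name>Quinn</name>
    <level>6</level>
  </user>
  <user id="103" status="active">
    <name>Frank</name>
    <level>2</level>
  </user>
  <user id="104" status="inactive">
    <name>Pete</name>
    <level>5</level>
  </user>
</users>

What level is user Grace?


Finding user: Grace
<level>6</level>

ANSWER: 6


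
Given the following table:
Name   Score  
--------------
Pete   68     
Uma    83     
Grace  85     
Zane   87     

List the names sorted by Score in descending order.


Sorting by Score (descending):
  Zane: 87
  Grace: 85
  Uma: 83
  Pete: 68


ANSWER: Zane, Grace, Uma, Pete


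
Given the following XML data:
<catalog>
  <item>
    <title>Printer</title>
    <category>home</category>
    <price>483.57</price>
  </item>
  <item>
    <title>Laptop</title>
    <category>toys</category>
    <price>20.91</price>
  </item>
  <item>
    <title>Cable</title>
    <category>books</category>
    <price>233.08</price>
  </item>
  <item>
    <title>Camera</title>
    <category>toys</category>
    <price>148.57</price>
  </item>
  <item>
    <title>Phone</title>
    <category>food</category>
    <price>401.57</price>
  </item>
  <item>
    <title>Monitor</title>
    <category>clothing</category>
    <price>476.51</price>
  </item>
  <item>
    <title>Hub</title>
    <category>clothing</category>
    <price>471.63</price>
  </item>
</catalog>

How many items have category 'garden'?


Scanning <item> elements for <category>garden</category>:
Count: 0

ANSWER: 0


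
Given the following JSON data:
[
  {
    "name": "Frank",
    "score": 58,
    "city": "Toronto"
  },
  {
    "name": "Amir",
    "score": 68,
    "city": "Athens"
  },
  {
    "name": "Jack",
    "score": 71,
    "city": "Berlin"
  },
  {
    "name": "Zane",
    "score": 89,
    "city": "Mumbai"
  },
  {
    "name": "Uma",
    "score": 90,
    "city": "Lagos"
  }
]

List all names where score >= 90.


Filtering records where score >= 90:
  Frank (score=58) -> no
  Amir (score=68) -> no
  Jack (score=71) -> no
  Zane (score=89) -> no
  Uma (score=90) -> YES


ANSWER: Uma


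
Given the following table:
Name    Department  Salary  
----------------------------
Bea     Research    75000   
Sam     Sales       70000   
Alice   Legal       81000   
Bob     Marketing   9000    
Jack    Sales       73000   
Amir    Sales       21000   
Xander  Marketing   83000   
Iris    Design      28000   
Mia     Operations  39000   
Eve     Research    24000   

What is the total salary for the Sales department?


Sales department members:
  Sam: 70000
  Jack: 73000
  Amir: 21000
Total = 70000 + 73000 + 21000 = 164000

ANSWER: 164000


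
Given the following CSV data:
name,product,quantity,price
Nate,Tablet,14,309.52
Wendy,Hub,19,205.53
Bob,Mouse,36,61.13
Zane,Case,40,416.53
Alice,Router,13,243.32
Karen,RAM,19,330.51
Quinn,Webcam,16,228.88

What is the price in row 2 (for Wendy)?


Row 2: Wendy
Column 'price' = 205.53

ANSWER: 205.53


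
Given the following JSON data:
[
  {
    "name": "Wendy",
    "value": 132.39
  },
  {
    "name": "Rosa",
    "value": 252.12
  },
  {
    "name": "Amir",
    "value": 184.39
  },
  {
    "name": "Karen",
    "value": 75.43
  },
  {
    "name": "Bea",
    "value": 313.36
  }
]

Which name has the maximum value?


Comparing values:
  Wendy: 132.39
  Rosa: 252.12
  Amir: 184.39
  Karen: 75.43
  Bea: 313.36
Maximum: Bea (313.36)

ANSWER: Bea


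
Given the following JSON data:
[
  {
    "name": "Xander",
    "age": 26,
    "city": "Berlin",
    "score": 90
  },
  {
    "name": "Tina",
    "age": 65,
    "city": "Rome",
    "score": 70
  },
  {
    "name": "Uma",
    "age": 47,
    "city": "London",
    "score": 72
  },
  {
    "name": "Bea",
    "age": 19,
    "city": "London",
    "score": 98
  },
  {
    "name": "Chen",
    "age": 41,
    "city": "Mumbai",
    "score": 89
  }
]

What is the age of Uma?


Looking up record where name = Uma
Record index: 2
Field 'age' = 47

ANSWER: 47


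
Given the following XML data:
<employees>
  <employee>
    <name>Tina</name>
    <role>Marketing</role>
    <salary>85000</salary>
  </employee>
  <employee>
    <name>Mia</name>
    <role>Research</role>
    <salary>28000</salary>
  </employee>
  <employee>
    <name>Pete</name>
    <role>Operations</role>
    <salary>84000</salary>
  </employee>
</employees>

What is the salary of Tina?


Searching for <employee> with <name>Tina</name>
Found at position 1
<salary>85000</salary>

ANSWER: 85000


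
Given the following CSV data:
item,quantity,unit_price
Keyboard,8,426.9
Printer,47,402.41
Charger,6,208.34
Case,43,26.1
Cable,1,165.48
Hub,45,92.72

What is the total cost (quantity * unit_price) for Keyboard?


Row: Keyboard
quantity = 8
unit_price = 426.9
total = 8 * 426.9 = 3415.2

ANSWER: 3415.2


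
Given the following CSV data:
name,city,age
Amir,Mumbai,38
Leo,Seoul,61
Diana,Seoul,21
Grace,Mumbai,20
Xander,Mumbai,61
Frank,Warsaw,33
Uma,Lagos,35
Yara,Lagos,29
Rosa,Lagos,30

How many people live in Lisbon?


Scanning city column for 'Lisbon':
Total matches: 0

ANSWER: 0


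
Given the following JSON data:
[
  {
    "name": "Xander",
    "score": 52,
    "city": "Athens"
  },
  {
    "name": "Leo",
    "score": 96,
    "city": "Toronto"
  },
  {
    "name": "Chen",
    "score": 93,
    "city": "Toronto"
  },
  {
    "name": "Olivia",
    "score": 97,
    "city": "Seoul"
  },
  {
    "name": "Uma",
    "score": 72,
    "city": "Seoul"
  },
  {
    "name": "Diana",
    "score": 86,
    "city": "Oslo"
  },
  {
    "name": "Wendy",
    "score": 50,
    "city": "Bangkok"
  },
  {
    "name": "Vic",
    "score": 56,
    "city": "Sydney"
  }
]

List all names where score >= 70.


Filtering records where score >= 70:
  Xander (score=52) -> no
  Leo (score=96) -> YES
  Chen (score=93) -> YES
  Olivia (score=97) -> YES
  Uma (score=72) -> YES
  Diana (score=86) -> YES
  Wendy (score=50) -> no
  Vic (score=56) -> no


ANSWER: Leo, Chen, Olivia, Uma, Diana


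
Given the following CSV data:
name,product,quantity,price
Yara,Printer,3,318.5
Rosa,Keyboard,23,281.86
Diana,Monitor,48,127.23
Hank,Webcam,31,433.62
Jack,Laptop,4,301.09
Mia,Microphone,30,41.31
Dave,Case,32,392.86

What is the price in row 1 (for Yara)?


Row 1: Yara
Column 'price' = 318.5

ANSWER: 318.5


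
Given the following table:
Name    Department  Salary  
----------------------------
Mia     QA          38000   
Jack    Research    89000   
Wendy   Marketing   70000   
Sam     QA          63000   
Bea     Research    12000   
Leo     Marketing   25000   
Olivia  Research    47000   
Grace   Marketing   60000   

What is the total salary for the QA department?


QA department members:
  Mia: 38000
  Sam: 63000
Total = 38000 + 63000 = 101000

ANSWER: 101000


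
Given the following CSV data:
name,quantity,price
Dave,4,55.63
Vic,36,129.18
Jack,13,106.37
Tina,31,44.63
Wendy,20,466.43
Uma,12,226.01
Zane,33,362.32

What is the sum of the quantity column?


Values in 'quantity' column:
  Row 1: 4
  Row 2: 36
  Row 3: 13
  Row 4: 31
  Row 5: 20
  Row 6: 12
  Row 7: 33
Sum = 4 + 36 + 13 + 31 + 20 + 12 + 33 = 149

ANSWER: 149


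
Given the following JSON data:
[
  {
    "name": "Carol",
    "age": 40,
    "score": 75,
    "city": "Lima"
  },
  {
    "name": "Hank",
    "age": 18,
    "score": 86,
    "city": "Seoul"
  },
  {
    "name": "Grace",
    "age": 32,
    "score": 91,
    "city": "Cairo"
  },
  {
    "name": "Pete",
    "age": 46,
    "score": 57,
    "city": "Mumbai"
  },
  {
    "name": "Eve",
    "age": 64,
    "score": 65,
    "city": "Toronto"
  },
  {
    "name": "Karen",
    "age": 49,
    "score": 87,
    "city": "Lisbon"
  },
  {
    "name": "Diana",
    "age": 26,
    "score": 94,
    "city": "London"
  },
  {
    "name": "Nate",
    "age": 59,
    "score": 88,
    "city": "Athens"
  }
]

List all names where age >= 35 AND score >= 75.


Checking both conditions:
  Carol (age=40, score=75) -> YES
  Hank (age=18, score=86) -> no
  Grace (age=32, score=91) -> no
  Pete (age=46, score=57) -> no
  Eve (age=64, score=65) -> no
  Karen (age=49, score=87) -> YES
  Diana (age=26, score=94) -> no
  Nate (age=59, score=88) -> YES


ANSWER: Carol, Karen, Nate


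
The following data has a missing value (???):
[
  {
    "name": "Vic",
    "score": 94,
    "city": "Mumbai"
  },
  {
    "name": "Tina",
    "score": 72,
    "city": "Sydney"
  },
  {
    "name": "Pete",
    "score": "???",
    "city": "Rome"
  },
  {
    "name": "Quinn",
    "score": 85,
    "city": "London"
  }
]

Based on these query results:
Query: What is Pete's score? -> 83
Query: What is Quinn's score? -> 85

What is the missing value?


The missing value is Pete's score
From query: Pete's score = 83

ANSWER: 83


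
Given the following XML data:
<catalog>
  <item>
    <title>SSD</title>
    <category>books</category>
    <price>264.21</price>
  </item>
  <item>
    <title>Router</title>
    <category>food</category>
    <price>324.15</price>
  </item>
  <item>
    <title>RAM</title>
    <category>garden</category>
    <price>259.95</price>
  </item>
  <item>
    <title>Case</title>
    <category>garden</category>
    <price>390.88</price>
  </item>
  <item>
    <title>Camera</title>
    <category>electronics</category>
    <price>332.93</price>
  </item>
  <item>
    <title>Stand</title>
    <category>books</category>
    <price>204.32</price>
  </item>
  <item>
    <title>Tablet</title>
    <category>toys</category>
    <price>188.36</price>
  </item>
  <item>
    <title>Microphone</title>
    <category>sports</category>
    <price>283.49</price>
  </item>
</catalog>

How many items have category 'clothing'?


Scanning <item> elements for <category>clothing</category>:
Count: 0

ANSWER: 0


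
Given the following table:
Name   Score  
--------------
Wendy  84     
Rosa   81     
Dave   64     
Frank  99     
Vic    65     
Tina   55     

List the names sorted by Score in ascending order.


Sorting by Score (ascending):
  Tina: 55
  Dave: 64
  Vic: 65
  Rosa: 81
  Wendy: 84
  Frank: 99


ANSWER: Tina, Dave, Vic, Rosa, Wendy, Frank


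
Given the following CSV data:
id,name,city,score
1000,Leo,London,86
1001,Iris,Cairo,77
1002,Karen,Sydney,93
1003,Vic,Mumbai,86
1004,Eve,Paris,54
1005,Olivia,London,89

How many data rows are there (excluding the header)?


Counting rows (excluding header):
Header: id,name,city,score
Data rows: 6

ANSWER: 6


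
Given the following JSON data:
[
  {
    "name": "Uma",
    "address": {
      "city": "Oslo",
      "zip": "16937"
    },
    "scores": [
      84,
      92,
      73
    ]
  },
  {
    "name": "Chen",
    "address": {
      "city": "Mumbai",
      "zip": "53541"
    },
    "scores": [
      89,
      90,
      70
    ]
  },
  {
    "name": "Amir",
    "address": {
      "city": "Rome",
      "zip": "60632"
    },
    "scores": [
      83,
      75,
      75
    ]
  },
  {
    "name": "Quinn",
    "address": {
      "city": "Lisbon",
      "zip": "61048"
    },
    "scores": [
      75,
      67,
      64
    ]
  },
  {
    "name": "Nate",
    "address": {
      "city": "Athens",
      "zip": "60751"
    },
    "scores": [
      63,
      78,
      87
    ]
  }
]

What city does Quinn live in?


Path: records[3].address.city
Value: Lisbon

ANSWER: Lisbon
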